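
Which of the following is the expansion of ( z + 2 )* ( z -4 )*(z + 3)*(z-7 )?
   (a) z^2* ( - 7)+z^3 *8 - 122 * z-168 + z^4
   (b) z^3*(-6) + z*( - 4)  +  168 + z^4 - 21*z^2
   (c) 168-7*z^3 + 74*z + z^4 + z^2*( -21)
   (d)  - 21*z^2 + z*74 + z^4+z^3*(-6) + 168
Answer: d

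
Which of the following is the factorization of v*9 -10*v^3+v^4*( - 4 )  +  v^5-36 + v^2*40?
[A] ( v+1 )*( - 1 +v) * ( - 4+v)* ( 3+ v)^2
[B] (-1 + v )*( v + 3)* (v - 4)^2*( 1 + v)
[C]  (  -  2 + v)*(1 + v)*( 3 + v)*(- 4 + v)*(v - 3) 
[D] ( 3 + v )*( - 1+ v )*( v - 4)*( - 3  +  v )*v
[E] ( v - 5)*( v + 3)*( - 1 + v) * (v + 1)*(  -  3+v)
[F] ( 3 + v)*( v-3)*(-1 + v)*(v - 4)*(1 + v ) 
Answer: F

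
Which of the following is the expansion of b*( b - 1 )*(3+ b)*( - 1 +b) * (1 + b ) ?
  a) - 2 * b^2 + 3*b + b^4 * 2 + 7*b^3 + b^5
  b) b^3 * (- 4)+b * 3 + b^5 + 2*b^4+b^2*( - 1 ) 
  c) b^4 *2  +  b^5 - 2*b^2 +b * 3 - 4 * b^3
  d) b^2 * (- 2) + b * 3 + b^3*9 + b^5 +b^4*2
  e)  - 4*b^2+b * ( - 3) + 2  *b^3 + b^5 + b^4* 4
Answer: c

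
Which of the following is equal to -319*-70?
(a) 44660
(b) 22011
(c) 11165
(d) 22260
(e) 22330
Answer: e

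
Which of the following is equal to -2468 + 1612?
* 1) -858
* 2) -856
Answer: 2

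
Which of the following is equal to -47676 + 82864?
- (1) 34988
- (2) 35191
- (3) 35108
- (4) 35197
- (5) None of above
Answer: 5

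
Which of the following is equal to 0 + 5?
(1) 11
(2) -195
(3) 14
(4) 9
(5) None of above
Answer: 5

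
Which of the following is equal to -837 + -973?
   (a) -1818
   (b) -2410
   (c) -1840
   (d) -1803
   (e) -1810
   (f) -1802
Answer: e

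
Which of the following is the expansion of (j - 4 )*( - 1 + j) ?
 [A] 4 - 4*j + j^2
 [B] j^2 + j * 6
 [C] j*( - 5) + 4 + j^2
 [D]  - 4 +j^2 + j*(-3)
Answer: C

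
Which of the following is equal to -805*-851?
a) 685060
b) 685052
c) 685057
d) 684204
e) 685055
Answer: e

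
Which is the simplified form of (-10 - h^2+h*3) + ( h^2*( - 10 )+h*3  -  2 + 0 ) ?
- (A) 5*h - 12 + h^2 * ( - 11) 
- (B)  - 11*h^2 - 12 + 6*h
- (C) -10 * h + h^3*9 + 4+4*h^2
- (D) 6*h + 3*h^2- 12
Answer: B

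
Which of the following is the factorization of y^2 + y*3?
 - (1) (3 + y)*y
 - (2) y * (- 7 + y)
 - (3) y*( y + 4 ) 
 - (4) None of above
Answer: 1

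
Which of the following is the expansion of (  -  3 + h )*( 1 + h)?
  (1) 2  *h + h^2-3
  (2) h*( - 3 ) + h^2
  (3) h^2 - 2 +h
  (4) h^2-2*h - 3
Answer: 4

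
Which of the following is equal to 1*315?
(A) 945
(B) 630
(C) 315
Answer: C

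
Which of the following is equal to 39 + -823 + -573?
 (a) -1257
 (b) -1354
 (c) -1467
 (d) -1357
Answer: d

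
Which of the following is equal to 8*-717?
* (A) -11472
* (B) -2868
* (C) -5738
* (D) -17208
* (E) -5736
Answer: E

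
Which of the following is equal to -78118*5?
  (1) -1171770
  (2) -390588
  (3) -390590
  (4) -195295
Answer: 3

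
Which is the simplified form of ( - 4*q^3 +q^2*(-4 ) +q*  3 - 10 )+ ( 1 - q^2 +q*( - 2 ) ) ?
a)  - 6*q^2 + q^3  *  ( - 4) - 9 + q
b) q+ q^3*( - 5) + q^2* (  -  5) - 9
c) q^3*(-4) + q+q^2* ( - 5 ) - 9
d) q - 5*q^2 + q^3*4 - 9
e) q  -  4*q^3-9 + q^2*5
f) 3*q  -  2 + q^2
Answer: c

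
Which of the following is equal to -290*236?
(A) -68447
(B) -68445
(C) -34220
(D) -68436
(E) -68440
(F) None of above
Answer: E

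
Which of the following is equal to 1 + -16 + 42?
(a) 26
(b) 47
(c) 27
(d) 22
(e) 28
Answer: c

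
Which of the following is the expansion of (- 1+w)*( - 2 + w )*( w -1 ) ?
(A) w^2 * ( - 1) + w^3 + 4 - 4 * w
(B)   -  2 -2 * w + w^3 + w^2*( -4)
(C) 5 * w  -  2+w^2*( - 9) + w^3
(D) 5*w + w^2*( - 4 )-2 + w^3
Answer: D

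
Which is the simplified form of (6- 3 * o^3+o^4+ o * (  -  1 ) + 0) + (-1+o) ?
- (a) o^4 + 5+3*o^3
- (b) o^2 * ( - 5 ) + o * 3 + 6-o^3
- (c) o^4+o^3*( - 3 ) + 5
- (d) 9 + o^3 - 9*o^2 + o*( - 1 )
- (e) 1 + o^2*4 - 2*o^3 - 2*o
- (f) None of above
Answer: c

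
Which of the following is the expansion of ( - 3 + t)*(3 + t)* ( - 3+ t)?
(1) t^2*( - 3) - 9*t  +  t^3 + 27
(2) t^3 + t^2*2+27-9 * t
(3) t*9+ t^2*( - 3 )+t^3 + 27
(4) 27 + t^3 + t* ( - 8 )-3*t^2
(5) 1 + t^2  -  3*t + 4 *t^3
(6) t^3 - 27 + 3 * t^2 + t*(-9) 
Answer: 1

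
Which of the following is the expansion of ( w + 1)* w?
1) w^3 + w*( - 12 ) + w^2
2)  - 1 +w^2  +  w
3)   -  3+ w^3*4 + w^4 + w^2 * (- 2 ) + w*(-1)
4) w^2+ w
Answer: 4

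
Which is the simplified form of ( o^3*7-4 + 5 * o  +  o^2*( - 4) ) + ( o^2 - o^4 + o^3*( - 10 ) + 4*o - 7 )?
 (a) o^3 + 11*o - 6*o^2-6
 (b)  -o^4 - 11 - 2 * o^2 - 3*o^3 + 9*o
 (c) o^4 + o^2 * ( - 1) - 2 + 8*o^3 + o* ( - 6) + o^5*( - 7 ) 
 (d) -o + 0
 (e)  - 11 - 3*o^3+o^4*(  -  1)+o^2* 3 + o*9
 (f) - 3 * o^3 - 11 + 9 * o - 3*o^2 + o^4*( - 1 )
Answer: f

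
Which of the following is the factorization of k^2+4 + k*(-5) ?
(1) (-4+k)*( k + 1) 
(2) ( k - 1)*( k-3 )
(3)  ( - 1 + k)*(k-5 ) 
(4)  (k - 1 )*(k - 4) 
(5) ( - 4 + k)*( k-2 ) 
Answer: 4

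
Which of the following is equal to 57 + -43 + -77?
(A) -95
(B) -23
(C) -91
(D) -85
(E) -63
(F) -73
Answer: E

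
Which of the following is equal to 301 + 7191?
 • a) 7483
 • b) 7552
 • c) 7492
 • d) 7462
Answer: c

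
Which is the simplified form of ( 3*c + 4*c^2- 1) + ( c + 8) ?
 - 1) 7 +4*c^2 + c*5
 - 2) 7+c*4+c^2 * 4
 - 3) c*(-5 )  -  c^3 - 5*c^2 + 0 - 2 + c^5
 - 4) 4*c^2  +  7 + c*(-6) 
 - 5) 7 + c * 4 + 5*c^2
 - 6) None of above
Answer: 2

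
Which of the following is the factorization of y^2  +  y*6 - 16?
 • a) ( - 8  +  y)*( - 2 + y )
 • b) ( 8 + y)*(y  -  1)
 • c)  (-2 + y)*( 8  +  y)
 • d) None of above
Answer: c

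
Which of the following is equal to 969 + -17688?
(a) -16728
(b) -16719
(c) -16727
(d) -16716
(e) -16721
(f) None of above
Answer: b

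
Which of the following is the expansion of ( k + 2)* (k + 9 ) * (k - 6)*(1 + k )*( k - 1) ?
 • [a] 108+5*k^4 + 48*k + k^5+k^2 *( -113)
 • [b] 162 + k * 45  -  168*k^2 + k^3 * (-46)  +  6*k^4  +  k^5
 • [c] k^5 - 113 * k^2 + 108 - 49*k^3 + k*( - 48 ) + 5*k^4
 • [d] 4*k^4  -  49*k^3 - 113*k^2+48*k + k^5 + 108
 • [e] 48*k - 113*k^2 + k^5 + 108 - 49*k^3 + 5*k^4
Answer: e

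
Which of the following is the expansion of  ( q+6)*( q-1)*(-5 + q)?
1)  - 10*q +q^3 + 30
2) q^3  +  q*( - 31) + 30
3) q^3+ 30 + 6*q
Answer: 2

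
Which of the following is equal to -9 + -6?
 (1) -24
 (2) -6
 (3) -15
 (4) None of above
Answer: 3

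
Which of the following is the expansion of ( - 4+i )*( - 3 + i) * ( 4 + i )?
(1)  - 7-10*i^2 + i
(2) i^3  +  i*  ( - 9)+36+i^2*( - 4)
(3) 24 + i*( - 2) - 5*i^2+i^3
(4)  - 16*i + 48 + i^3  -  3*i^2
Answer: 4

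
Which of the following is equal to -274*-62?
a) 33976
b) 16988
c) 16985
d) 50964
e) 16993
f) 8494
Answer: b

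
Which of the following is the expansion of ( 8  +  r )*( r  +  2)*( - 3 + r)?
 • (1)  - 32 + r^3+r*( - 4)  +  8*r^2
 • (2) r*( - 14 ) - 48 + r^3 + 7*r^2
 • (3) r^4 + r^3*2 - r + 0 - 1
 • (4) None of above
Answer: 2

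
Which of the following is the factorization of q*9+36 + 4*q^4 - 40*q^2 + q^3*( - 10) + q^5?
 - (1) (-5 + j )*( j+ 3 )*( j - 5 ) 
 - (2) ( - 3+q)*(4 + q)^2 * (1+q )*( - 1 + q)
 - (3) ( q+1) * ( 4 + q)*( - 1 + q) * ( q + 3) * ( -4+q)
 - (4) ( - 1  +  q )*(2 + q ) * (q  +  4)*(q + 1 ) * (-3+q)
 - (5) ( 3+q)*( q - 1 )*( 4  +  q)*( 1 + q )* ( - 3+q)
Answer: 5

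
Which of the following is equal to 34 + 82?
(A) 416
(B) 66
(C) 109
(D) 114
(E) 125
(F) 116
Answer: F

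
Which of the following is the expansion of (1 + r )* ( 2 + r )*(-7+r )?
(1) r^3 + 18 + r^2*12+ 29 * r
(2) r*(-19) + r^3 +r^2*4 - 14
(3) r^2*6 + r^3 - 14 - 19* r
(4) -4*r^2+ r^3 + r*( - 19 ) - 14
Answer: 4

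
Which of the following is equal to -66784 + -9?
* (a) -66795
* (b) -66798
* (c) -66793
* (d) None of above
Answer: c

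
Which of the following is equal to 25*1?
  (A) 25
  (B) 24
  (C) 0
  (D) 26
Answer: A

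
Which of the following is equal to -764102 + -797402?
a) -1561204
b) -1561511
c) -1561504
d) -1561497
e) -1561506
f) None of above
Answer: c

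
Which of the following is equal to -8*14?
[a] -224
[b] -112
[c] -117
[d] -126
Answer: b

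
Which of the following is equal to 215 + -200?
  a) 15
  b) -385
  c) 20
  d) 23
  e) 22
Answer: a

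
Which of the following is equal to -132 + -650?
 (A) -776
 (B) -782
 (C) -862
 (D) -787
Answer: B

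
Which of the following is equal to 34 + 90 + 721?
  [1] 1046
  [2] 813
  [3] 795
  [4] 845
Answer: 4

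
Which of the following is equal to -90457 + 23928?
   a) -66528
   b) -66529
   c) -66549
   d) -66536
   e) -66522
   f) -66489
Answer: b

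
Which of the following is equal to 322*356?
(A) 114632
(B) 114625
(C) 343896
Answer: A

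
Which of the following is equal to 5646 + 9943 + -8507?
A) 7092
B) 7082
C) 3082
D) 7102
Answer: B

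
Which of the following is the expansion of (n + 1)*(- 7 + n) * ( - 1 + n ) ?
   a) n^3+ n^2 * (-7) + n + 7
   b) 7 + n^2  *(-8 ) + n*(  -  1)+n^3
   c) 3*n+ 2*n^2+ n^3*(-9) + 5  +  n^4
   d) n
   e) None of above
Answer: e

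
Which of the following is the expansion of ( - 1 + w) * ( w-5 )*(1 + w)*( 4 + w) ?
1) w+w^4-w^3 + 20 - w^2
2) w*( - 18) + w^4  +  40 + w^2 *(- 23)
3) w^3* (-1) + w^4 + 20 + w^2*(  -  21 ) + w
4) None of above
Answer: 3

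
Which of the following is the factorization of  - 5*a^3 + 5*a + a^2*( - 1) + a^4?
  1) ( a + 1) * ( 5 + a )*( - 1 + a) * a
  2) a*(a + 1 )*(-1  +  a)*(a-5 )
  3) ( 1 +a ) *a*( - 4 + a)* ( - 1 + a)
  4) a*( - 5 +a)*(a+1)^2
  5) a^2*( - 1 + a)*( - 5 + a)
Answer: 2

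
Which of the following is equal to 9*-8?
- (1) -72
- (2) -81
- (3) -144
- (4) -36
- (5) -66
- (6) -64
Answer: 1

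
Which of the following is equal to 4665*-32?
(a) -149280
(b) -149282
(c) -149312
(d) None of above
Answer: a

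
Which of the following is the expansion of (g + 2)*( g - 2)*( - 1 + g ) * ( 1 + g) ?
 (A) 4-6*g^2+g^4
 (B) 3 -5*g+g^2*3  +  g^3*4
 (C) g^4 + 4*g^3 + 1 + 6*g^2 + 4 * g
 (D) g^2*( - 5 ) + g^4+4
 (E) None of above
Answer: D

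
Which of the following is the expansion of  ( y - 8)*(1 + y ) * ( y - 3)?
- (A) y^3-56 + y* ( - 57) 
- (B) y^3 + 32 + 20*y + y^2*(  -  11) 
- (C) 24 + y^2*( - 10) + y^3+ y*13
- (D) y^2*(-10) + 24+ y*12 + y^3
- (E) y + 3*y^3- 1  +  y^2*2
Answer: C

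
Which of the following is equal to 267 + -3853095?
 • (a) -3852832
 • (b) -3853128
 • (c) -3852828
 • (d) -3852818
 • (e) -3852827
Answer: c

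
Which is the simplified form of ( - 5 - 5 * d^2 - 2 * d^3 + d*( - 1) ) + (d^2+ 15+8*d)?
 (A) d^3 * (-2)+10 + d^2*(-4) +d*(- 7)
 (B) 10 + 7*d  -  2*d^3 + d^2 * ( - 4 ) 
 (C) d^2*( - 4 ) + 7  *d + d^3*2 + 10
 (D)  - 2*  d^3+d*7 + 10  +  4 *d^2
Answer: B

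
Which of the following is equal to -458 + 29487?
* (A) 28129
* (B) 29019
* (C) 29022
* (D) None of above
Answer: D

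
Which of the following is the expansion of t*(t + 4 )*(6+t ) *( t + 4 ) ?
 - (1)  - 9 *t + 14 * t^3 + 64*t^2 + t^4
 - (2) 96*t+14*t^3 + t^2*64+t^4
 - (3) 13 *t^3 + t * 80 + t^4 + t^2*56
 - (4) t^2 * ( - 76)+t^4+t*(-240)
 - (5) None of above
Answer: 2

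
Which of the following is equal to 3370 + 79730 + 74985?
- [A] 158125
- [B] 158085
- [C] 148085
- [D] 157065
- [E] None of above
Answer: B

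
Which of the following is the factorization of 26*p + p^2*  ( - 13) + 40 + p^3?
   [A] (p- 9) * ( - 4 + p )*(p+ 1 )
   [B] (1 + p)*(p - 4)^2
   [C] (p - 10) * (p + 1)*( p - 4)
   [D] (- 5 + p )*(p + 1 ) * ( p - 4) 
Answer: C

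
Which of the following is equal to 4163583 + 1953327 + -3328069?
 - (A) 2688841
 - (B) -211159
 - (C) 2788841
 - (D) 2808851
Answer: C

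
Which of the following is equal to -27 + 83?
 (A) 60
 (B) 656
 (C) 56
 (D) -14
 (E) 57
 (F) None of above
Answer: C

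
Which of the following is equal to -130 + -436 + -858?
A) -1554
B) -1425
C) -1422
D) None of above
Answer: D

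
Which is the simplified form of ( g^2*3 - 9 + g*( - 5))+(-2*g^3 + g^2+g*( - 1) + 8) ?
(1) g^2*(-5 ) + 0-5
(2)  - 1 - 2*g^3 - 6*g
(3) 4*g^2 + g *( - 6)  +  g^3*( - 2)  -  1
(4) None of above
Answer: 3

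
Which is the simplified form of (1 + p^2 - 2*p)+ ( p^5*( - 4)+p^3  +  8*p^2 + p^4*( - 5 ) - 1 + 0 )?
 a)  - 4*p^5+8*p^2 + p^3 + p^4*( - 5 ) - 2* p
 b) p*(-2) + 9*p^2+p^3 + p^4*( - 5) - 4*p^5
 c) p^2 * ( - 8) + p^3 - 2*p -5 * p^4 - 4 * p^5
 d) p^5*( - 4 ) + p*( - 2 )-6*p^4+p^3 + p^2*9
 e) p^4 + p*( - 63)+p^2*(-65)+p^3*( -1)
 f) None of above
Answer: b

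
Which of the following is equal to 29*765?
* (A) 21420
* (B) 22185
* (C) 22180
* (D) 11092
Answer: B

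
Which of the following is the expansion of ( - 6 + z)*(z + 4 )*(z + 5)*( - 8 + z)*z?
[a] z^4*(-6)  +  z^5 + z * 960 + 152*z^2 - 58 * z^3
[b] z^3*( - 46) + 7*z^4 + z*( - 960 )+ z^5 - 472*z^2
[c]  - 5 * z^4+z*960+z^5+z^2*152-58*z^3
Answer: c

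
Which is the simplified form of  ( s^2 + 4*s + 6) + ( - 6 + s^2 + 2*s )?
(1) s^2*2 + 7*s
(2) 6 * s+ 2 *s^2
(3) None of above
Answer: 2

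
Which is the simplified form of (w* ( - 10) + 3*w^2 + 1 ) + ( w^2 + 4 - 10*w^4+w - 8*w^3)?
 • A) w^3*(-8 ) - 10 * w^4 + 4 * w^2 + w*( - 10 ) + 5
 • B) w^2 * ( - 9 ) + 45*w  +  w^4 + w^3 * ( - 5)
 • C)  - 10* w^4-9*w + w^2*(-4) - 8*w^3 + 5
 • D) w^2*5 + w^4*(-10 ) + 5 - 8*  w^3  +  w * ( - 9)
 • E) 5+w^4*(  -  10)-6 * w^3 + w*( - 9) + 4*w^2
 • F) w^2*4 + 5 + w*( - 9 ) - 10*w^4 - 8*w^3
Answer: F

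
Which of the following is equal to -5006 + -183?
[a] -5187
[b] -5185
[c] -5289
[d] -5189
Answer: d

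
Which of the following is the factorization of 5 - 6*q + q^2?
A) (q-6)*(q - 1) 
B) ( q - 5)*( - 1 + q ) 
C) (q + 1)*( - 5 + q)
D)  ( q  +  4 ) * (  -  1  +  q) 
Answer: B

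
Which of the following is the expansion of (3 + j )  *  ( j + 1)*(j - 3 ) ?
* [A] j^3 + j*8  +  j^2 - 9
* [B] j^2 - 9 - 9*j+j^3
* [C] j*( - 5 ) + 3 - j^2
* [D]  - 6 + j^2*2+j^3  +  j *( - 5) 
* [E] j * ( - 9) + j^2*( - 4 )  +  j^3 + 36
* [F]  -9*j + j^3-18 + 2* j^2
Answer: B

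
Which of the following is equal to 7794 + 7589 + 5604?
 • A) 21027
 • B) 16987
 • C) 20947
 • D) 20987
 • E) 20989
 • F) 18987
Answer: D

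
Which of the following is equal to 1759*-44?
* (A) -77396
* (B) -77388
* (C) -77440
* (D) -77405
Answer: A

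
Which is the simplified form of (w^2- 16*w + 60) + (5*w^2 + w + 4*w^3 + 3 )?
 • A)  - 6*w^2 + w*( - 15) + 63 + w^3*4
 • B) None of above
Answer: B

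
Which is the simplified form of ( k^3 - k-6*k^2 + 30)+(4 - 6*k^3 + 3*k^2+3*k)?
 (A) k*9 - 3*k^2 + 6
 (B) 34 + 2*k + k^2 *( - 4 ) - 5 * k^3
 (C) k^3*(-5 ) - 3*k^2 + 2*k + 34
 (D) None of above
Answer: C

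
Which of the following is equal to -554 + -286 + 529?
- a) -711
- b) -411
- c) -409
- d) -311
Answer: d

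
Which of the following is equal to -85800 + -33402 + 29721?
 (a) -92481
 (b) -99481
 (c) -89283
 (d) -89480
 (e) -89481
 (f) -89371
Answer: e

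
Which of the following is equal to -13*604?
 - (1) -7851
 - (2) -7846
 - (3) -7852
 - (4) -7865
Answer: 3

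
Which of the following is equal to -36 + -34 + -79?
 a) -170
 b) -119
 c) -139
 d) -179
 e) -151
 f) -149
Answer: f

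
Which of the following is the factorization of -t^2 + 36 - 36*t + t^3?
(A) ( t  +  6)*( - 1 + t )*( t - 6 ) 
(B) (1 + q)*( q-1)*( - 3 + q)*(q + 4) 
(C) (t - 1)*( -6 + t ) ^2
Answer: A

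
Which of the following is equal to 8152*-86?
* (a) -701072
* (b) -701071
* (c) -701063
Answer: a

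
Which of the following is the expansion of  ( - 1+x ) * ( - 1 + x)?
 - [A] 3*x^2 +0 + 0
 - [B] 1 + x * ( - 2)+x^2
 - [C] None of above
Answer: B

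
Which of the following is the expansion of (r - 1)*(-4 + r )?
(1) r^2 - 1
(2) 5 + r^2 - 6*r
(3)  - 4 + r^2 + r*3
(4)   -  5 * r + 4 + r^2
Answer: 4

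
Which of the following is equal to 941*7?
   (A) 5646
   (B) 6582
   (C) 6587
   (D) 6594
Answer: C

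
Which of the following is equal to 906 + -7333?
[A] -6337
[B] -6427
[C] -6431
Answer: B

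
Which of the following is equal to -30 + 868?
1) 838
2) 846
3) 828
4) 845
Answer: 1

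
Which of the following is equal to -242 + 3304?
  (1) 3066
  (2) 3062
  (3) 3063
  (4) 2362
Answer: 2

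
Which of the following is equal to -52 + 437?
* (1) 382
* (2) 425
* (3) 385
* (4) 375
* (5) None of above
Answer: 3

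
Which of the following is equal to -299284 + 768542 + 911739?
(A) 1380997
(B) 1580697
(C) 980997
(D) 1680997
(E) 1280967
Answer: A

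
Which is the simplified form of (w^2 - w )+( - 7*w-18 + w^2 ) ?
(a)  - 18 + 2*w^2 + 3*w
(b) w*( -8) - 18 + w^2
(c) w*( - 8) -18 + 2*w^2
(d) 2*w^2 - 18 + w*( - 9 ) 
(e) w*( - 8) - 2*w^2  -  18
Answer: c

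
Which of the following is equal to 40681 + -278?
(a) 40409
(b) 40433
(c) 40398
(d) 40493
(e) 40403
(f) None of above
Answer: e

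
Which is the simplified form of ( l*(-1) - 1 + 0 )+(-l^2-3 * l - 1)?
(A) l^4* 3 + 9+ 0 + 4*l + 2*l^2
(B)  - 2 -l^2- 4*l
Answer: B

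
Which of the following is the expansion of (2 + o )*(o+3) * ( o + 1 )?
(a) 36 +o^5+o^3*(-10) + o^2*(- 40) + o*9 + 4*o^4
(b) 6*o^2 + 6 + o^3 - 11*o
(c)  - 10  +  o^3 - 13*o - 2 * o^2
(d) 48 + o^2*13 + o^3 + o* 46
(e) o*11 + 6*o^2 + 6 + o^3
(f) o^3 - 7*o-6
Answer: e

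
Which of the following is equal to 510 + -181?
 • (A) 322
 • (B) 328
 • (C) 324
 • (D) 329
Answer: D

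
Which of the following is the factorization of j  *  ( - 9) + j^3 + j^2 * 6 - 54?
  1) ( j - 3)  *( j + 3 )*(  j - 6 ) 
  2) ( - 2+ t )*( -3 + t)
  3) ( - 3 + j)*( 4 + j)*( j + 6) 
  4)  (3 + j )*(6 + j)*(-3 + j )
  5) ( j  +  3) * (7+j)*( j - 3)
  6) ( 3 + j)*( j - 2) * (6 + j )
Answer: 4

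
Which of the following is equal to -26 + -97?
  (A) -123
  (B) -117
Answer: A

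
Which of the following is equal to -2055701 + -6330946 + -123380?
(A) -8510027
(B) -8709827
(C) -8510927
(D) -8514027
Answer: A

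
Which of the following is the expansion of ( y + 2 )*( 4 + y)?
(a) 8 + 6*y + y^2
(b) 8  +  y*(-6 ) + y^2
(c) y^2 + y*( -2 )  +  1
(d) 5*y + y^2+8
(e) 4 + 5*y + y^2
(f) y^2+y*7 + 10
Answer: a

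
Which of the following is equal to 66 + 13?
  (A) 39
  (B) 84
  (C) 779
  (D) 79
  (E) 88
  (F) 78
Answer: D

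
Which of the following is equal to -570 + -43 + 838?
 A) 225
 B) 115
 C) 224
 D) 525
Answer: A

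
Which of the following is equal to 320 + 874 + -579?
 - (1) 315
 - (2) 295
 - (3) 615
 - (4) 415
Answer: 3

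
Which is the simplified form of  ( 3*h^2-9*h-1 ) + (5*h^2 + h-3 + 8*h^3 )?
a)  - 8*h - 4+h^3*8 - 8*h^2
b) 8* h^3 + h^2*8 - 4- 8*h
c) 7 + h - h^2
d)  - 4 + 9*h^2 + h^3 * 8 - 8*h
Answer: b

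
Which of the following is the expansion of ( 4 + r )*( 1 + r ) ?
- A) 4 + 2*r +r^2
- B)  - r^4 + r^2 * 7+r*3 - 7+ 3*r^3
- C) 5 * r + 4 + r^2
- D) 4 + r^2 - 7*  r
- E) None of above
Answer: C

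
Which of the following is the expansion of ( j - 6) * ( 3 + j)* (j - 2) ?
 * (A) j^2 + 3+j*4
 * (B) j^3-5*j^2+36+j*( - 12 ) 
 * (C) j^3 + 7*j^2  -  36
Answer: B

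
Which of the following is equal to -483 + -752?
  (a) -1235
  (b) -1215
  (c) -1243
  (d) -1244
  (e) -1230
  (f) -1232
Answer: a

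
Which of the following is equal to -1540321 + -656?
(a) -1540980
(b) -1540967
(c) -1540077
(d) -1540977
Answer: d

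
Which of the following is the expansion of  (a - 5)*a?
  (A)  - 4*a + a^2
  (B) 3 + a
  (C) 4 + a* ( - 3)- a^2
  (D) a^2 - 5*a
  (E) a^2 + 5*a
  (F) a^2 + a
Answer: D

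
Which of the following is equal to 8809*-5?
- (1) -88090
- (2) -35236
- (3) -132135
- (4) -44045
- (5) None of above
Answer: 4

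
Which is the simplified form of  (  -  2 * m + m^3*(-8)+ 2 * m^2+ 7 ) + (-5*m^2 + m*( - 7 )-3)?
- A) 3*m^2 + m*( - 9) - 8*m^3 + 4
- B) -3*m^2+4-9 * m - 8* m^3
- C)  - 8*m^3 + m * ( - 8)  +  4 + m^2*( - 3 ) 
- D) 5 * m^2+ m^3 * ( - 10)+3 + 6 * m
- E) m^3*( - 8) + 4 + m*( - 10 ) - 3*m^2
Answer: B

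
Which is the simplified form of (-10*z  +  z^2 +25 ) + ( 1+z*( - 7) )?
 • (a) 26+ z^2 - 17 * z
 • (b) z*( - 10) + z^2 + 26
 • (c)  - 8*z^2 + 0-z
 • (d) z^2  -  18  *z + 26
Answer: a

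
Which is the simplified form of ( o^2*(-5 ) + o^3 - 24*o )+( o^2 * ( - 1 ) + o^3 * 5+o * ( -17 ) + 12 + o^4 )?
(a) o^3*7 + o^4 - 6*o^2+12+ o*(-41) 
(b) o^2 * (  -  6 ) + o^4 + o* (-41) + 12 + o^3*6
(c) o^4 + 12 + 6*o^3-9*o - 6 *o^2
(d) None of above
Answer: b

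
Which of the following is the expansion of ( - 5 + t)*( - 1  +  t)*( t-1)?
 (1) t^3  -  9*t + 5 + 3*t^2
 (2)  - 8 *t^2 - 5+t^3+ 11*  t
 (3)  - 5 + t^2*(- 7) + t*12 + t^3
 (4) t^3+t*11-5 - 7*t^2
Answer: 4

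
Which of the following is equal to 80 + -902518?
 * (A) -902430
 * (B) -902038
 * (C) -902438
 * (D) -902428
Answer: C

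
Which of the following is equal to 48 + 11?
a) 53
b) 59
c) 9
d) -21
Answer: b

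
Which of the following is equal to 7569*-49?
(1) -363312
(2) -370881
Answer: 2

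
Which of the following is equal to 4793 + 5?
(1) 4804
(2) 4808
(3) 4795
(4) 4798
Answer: 4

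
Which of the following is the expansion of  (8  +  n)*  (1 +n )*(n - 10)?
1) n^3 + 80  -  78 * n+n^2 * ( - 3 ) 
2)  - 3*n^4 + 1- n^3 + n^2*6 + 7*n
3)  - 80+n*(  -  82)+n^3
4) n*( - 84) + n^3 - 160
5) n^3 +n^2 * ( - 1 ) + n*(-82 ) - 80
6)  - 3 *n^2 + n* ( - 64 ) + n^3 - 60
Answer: 5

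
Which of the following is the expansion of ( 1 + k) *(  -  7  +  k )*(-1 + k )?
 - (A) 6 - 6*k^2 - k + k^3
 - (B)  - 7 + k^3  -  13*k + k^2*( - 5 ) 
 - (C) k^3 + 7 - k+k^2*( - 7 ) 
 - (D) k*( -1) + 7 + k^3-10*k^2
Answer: C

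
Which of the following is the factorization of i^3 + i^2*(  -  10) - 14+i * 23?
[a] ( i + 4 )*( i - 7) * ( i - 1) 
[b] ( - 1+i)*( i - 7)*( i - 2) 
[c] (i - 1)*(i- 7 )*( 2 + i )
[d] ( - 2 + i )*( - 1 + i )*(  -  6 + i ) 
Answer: b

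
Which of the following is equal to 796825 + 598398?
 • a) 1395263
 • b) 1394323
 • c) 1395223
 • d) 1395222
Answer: c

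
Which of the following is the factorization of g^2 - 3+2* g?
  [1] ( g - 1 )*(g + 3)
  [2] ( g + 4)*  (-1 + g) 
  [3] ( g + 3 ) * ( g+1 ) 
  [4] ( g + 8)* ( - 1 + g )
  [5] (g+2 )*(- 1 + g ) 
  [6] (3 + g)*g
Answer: 1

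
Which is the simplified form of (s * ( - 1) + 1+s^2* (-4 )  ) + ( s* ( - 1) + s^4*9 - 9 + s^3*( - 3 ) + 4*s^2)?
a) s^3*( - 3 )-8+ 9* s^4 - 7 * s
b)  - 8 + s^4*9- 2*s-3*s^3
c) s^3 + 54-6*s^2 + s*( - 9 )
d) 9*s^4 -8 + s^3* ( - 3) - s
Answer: b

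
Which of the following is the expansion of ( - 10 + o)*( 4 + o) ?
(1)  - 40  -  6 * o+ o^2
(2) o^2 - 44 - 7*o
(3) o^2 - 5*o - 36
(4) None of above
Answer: 1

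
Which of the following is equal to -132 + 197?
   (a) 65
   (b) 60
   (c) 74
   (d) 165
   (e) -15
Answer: a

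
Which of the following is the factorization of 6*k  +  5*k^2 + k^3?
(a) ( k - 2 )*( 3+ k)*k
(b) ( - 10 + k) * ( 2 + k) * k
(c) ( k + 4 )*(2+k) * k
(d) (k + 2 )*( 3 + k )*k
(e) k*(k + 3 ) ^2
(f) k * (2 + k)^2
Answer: d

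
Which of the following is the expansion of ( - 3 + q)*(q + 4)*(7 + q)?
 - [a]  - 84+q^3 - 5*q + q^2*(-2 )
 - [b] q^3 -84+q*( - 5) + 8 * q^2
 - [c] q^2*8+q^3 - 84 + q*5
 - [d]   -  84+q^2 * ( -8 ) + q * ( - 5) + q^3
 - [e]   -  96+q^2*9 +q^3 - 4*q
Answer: b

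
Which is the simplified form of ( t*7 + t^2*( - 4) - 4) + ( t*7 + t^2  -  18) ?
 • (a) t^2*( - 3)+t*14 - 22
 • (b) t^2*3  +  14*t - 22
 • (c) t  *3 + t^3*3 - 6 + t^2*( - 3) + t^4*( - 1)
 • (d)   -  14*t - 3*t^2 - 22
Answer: a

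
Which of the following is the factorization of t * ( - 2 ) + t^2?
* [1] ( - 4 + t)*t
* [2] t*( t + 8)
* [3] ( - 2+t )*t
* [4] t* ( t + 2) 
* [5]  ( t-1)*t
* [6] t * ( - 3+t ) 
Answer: 3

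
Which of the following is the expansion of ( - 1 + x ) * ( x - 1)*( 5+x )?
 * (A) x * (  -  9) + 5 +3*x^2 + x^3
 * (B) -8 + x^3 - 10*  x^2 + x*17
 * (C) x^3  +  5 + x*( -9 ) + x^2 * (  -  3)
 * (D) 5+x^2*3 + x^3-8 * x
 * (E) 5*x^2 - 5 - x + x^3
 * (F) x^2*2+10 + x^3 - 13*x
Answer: A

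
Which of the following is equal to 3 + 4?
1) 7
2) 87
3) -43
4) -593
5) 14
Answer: 1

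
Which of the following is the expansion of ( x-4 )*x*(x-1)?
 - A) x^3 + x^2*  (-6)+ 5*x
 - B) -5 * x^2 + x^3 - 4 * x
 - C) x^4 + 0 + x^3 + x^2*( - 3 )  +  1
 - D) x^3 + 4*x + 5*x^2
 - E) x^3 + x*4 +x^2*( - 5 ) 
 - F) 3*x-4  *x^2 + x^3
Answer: E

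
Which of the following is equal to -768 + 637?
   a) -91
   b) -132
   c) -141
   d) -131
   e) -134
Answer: d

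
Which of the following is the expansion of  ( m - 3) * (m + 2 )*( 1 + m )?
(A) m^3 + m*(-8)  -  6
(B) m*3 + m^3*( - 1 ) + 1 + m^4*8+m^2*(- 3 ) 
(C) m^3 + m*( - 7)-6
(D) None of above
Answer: C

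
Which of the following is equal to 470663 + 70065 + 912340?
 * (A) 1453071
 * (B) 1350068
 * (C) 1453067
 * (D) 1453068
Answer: D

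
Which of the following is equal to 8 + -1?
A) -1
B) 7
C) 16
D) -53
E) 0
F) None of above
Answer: B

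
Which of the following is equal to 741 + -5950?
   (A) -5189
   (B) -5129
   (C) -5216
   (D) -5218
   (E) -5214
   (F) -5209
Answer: F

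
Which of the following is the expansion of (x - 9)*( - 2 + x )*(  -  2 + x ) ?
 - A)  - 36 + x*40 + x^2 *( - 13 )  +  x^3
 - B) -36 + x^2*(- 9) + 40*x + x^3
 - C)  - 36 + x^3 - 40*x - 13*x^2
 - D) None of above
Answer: A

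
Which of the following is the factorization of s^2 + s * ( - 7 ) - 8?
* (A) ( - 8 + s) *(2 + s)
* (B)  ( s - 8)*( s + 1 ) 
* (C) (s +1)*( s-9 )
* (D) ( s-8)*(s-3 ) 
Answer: B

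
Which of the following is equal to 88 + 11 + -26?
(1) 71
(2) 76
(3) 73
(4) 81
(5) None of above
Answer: 3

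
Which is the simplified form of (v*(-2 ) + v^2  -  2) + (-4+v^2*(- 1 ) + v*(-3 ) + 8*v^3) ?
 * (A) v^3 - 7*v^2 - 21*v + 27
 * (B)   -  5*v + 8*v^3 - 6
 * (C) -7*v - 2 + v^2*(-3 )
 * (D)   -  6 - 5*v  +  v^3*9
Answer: B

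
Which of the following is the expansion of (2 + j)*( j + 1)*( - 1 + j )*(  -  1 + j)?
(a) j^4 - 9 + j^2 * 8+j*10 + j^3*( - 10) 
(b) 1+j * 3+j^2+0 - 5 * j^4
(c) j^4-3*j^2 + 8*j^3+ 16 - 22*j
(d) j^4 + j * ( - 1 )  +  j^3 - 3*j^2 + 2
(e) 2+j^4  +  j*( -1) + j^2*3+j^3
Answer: d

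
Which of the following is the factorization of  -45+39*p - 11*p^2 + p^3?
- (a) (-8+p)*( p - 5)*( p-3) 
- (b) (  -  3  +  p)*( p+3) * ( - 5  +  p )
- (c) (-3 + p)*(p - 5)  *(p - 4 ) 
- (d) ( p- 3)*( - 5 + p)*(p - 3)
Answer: d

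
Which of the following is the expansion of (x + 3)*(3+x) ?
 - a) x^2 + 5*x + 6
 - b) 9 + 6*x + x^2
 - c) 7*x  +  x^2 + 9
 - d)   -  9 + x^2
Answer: b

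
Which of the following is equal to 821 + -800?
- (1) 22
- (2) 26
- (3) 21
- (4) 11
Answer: 3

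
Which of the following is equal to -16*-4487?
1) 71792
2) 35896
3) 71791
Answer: 1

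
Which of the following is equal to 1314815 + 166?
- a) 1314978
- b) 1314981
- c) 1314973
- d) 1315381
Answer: b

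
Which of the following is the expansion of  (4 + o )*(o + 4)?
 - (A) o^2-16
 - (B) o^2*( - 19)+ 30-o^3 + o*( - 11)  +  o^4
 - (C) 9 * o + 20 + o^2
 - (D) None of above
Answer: D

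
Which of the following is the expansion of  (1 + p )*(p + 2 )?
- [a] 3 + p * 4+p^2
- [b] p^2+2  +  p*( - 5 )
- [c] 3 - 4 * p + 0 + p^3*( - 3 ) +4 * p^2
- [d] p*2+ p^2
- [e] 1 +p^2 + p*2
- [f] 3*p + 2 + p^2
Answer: f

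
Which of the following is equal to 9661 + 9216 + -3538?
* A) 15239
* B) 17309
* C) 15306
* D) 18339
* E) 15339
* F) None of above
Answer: E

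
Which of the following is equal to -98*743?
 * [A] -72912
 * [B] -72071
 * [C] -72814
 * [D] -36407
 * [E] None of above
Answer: C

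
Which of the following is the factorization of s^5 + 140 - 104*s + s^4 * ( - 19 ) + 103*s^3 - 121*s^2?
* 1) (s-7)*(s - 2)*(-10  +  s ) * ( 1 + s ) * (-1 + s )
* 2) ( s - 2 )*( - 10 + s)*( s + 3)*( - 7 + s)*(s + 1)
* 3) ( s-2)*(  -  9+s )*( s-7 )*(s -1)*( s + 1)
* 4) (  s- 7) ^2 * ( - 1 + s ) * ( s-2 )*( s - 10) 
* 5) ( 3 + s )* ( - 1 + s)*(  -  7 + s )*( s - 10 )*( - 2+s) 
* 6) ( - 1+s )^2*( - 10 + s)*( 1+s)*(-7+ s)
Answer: 1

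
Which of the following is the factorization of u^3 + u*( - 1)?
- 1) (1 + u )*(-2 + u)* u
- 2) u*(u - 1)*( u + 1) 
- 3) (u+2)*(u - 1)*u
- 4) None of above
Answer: 2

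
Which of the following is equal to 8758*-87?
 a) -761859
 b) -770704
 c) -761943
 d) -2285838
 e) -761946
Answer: e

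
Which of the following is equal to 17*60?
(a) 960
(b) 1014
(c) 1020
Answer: c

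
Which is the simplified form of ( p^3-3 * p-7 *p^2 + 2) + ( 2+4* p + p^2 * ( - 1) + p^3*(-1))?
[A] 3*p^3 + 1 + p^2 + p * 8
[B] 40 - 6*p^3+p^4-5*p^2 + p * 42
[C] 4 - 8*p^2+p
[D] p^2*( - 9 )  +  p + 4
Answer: C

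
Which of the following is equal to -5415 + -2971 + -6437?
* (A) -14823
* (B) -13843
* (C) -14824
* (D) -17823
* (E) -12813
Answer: A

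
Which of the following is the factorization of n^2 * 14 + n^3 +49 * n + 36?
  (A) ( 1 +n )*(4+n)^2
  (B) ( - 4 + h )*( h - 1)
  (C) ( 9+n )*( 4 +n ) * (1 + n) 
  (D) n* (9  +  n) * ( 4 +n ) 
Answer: C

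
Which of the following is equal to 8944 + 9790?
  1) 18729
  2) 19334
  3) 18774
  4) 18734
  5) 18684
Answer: 4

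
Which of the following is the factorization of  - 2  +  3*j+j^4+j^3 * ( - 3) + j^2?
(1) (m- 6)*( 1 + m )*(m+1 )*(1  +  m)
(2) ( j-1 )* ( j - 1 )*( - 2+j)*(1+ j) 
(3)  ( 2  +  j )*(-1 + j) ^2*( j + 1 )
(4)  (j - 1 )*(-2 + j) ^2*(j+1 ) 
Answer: 2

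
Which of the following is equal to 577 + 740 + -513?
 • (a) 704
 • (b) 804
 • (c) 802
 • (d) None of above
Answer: b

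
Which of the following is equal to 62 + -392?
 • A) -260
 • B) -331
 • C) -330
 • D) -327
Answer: C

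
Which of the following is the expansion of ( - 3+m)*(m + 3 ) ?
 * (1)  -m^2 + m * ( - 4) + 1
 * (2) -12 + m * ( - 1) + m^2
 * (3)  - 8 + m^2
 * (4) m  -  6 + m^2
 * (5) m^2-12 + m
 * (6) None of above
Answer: 6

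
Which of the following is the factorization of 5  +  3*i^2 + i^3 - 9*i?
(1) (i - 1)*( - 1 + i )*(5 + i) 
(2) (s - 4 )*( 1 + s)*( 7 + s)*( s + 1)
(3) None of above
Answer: 1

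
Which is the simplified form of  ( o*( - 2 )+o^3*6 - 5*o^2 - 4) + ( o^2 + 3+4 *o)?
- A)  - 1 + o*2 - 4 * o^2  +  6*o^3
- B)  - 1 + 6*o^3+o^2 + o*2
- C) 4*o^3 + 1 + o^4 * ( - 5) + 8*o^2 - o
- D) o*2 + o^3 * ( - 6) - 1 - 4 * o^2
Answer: A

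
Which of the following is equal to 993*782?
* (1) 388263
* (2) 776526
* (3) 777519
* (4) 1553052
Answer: 2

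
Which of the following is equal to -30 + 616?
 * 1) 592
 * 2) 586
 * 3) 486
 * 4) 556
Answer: 2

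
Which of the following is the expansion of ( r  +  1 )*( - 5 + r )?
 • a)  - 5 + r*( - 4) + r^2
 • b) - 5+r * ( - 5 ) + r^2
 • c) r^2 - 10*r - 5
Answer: a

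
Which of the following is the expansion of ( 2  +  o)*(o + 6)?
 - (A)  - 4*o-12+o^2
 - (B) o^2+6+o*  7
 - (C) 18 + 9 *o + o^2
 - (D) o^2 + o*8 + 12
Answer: D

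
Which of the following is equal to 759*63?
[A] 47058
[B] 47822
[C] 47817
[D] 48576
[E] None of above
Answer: C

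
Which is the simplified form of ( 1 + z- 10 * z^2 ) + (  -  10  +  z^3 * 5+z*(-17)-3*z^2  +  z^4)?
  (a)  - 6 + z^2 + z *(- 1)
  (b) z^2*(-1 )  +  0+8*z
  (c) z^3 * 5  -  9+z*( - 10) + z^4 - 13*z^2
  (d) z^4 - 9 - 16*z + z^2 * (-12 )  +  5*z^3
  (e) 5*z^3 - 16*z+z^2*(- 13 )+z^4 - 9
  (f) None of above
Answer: e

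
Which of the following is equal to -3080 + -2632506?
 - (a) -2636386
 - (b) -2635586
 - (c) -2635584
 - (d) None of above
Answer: b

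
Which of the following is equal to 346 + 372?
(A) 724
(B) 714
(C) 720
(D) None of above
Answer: D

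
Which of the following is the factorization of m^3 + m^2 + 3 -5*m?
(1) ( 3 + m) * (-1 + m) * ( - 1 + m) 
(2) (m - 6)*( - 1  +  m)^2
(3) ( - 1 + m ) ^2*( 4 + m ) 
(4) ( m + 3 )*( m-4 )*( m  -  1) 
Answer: 1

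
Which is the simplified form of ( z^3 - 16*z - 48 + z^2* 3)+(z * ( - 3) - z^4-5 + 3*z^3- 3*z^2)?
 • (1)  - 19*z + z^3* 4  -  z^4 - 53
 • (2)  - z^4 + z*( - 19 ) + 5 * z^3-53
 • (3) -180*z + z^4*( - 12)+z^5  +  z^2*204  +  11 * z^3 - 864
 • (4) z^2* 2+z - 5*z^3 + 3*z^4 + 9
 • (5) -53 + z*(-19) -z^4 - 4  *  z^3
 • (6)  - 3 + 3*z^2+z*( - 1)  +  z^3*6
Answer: 1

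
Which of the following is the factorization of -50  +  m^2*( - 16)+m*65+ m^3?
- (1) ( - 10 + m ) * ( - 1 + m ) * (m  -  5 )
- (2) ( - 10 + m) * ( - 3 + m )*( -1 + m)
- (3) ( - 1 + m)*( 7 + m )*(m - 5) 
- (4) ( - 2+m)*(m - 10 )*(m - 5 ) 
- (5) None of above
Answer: 1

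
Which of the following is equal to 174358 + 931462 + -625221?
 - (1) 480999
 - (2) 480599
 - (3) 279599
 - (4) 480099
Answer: 2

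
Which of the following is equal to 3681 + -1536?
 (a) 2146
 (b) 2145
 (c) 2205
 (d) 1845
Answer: b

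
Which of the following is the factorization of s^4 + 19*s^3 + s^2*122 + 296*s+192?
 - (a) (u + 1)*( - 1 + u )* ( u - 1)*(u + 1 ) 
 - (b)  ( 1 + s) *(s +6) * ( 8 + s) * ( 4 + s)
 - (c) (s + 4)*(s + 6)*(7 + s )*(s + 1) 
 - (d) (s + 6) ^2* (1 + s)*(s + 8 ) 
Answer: b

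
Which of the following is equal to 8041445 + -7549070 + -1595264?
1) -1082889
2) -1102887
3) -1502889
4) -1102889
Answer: 4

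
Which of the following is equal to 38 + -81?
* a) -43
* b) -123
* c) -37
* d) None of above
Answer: a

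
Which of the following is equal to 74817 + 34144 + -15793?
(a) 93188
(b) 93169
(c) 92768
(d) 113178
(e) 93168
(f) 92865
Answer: e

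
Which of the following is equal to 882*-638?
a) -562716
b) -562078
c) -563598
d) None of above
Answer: a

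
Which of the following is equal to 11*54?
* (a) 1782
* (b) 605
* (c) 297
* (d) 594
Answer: d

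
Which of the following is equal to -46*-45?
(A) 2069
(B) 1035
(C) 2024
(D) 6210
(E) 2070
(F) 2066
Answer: E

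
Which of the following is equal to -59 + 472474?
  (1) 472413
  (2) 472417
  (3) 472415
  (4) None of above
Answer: 3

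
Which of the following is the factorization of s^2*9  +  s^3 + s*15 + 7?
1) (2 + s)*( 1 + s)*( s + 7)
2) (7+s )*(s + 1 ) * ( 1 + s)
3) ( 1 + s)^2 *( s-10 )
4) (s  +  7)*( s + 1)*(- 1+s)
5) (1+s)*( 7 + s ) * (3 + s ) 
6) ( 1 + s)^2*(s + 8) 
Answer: 2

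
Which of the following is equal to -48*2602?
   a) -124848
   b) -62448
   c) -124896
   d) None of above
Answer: c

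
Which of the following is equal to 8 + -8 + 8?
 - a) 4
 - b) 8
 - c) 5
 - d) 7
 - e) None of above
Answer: b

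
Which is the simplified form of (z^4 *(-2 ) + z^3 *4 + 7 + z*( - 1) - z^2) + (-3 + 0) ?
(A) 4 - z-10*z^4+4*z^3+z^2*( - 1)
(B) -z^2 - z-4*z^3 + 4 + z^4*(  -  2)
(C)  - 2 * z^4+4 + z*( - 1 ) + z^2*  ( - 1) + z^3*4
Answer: C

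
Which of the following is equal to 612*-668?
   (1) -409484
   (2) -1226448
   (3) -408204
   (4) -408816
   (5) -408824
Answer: 4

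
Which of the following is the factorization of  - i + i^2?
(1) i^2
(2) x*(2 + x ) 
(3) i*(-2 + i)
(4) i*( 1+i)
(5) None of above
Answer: 5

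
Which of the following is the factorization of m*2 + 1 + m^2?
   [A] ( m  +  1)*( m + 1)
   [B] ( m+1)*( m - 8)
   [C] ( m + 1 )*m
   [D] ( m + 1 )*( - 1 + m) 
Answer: A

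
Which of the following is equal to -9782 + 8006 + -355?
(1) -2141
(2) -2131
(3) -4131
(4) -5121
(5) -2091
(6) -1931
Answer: 2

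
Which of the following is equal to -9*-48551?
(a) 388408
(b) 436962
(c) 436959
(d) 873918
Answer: c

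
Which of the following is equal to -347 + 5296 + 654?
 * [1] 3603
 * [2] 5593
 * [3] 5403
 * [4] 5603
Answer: 4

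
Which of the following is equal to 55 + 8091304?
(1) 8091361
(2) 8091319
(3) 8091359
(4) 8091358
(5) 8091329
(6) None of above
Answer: 3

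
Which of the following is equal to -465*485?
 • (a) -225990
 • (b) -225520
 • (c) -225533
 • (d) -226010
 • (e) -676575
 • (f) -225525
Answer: f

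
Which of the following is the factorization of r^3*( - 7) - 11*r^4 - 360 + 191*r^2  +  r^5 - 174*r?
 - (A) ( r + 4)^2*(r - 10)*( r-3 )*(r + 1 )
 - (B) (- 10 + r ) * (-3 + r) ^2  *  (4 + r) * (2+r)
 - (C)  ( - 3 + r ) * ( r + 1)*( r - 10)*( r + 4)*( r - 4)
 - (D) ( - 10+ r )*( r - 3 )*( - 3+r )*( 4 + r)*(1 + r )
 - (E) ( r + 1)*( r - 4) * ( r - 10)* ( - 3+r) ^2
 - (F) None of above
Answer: D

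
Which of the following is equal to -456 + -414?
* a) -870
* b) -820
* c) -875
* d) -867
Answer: a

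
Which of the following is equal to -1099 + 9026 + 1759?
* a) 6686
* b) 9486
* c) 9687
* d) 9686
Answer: d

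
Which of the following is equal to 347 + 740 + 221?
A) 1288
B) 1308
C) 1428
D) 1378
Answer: B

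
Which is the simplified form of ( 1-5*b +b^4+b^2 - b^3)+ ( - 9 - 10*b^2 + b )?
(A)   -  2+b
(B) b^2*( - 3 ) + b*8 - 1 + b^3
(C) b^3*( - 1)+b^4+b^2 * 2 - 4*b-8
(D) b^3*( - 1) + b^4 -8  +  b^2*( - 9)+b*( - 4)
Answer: D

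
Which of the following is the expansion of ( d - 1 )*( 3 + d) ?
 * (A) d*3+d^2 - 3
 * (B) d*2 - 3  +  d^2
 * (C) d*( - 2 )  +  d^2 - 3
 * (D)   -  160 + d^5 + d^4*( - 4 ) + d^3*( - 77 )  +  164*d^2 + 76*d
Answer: B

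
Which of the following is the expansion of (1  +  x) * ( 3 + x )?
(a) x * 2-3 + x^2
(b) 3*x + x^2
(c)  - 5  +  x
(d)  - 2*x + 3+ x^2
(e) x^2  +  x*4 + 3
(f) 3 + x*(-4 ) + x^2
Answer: e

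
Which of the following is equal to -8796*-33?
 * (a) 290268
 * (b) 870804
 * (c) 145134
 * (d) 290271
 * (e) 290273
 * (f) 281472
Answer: a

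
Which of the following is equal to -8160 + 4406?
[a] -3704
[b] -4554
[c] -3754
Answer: c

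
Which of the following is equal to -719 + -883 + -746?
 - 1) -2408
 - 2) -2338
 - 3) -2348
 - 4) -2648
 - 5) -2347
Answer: 3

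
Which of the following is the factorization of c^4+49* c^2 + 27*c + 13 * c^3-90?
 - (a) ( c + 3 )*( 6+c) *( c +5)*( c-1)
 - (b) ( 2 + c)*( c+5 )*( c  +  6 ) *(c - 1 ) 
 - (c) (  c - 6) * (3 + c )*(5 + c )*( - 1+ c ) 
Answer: a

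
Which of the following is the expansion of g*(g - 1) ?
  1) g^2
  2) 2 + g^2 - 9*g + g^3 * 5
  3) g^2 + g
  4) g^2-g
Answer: 4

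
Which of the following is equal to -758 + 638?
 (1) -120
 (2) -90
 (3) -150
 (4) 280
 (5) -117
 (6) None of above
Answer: 1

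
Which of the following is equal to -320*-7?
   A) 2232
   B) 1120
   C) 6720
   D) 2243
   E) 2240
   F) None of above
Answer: E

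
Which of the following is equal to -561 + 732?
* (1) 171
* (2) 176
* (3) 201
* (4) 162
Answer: 1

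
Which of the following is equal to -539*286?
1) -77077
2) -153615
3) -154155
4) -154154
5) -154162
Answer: 4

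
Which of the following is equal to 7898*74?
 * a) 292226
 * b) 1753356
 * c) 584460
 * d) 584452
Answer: d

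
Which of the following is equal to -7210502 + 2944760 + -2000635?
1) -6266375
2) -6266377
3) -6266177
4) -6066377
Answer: 2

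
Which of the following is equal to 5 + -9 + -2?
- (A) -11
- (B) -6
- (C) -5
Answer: B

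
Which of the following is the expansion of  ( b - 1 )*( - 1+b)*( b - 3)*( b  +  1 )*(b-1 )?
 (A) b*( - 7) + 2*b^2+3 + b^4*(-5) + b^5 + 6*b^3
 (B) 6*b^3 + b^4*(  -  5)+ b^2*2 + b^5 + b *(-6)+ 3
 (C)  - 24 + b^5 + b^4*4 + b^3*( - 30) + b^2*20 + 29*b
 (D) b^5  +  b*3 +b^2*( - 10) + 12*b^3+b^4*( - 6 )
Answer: A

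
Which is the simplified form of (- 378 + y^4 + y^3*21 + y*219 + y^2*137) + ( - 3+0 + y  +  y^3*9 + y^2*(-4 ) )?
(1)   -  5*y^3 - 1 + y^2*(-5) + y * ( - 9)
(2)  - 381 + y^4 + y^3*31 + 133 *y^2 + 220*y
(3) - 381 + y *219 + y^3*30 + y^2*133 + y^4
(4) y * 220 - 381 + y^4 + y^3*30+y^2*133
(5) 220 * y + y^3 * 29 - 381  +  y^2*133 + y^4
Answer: 4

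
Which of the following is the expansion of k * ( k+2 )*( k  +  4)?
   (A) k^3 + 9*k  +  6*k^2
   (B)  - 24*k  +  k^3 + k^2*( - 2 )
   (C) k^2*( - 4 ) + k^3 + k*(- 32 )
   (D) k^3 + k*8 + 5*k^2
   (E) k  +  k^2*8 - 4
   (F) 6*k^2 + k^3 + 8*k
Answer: F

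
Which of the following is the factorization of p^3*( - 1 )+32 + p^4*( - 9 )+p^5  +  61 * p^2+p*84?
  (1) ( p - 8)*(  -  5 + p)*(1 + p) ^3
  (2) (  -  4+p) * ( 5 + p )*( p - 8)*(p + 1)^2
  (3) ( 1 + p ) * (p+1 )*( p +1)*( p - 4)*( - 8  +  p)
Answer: 3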